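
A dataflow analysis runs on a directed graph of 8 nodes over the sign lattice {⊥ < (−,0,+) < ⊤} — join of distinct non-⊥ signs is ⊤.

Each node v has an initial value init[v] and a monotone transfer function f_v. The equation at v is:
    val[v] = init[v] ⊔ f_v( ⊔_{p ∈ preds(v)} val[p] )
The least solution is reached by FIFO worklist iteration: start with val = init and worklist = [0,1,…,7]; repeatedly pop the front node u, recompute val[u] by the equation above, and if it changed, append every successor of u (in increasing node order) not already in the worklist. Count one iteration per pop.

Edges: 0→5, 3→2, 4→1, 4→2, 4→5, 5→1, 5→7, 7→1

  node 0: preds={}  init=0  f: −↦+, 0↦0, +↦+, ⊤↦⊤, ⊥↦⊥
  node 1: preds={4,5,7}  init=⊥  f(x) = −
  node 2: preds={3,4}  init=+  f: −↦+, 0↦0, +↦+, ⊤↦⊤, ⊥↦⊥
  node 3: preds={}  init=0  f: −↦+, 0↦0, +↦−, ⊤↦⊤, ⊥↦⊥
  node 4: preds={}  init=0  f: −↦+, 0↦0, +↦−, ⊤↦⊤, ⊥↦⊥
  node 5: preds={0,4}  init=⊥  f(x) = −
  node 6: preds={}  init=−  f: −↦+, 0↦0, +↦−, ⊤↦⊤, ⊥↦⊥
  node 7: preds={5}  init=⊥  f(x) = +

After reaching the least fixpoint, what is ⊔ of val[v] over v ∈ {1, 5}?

Worklist (9 pops):
  #1 pop 0: in=⊥ → 0 (no change)
  #2 pop 1: in=0 → − (was ⊥); enqueue []
  #3 pop 2: in=0 → ⊤ (was +); enqueue []
  #4 pop 3: in=⊥ → 0 (no change)
  #5 pop 4: in=⊥ → 0 (no change)
  #6 pop 5: in=0 → − (was ⊥); enqueue [1]
  #7 pop 6: in=⊥ → − (no change)
  #8 pop 7: in=− → + (was ⊥); enqueue []
  #9 pop 1: in=⊤ → − (no change)

Fixpoint:
  val[0] = 0
  val[1] = −
  val[2] = ⊤
  val[3] = 0
  val[4] = 0
  val[5] = −
  val[6] = −
  val[7] = +

−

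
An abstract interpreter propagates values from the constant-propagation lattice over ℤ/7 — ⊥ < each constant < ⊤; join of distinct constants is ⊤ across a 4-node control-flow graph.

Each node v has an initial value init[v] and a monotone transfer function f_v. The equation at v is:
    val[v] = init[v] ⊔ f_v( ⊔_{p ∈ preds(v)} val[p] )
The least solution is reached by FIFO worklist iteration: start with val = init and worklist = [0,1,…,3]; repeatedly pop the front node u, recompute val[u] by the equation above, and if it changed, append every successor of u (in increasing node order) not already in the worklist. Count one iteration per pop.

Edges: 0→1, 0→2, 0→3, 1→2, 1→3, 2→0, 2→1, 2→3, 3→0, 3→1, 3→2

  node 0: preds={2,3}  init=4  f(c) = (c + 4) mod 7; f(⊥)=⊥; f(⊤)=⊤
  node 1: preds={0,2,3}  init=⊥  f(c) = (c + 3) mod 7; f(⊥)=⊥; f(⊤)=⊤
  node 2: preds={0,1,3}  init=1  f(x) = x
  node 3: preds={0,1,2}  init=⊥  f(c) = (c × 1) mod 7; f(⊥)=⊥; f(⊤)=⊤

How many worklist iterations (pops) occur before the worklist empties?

7

Iteration log — 7 steps:
  step 1. node 0  ⊔preds=1  new=⊤  old=4  +wl: 
  step 2. node 1  ⊔preds=⊤  new=⊤  old=⊥  +wl: 
  step 3. node 2  ⊔preds=⊤  new=⊤  old=1  +wl: 0,1
  step 4. node 3  ⊔preds=⊤  new=⊤  old=⊥  +wl: 2
  step 5. node 0  ⊔preds=⊤  new=⊤  stable
  step 6. node 1  ⊔preds=⊤  new=⊤  stable
  step 7. node 2  ⊔preds=⊤  new=⊤  stable

Least fixpoint reached:
  node 0: ⊤
  node 1: ⊤
  node 2: ⊤
  node 3: ⊤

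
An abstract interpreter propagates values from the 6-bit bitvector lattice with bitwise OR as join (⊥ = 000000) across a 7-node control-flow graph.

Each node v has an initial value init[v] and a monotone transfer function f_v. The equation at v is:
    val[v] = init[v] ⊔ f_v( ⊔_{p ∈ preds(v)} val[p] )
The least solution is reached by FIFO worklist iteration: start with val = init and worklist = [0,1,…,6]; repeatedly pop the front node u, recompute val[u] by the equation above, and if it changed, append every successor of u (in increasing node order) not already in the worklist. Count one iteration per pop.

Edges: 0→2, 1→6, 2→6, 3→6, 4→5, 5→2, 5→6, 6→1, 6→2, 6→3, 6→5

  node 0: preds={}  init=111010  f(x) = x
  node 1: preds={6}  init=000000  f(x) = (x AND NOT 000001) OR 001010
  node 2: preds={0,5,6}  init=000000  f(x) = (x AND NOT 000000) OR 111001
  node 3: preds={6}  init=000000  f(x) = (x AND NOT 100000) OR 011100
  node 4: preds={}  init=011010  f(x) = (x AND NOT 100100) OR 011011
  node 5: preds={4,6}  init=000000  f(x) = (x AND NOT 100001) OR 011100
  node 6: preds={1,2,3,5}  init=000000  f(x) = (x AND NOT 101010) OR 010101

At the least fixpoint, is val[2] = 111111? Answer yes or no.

yes

Trace (12 dequeues):
  [1] u=0 | in 000000 | out 111010 | ==
  [2] u=1 | in 000000 | out 001010 | prev 000000 | push {}
  [3] u=2 | in 111010 | out 111011 | prev 000000 | push {}
  [4] u=3 | in 000000 | out 011100 | prev 000000 | push {}
  [5] u=4 | in 000000 | out 011011 | prev 011010 | push {}
  [6] u=5 | in 011011 | out 011110 | prev 000000 | push {2}
  [7] u=6 | in 111111 | out 010101 | prev 000000 | push {1,3,5}
  [8] u=2 | in 111111 | out 111111 | prev 111011 | push {6}
  [9] u=1 | in 010101 | out 011110 | prev 001010 | push {}
  [10] u=3 | in 010101 | out 011101 | prev 011100 | push {}
  [11] u=5 | in 011111 | out 011110 | ==
  [12] u=6 | in 111111 | out 010101 | ==

Converged values:
  [0] 111010
  [1] 011110
  [2] 111111
  [3] 011101
  [4] 011011
  [5] 011110
  [6] 010101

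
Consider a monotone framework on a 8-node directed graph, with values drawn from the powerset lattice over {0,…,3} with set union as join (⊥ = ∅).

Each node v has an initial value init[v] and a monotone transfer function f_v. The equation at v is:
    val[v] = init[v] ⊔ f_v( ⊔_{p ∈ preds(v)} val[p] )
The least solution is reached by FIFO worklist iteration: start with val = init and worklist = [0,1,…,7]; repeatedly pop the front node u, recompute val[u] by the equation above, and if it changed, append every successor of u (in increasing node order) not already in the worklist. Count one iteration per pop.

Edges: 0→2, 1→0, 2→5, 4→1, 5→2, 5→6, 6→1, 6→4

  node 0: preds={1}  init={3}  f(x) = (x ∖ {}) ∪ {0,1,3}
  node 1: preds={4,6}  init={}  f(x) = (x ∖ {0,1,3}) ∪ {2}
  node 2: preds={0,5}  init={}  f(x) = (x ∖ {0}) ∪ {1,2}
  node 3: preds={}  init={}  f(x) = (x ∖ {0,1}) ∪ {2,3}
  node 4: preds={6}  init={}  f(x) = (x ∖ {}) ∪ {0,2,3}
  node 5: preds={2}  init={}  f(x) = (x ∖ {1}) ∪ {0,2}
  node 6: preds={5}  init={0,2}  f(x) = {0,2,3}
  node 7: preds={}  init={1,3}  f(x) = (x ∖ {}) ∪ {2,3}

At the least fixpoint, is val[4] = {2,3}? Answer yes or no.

no

Iteration log — 12 steps:
  step 1. node 0  ⊔preds={}  new={0,1,3}  old={3}  +wl: 
  step 2. node 1  ⊔preds={0,2}  new={2}  old={}  +wl: 0
  step 3. node 2  ⊔preds={0,1,3}  new={1,2,3}  old={}  +wl: 
  step 4. node 3  ⊔preds={}  new={2,3}  old={}  +wl: 
  step 5. node 4  ⊔preds={0,2}  new={0,2,3}  old={}  +wl: 1
  step 6. node 5  ⊔preds={1,2,3}  new={0,2,3}  old={}  +wl: 2
  step 7. node 6  ⊔preds={0,2,3}  new={0,2,3}  old={0,2}  +wl: 4
  step 8. node 7  ⊔preds={}  new={1,2,3}  old={1,3}  +wl: 
  step 9. node 0  ⊔preds={2}  new={0,1,2,3}  old={0,1,3}  +wl: 
  step 10. node 1  ⊔preds={0,2,3}  new={2}  stable
  step 11. node 2  ⊔preds={0,1,2,3}  new={1,2,3}  stable
  step 12. node 4  ⊔preds={0,2,3}  new={0,2,3}  stable

Least fixpoint reached:
  node 0: {0,1,2,3}
  node 1: {2}
  node 2: {1,2,3}
  node 3: {2,3}
  node 4: {0,2,3}
  node 5: {0,2,3}
  node 6: {0,2,3}
  node 7: {1,2,3}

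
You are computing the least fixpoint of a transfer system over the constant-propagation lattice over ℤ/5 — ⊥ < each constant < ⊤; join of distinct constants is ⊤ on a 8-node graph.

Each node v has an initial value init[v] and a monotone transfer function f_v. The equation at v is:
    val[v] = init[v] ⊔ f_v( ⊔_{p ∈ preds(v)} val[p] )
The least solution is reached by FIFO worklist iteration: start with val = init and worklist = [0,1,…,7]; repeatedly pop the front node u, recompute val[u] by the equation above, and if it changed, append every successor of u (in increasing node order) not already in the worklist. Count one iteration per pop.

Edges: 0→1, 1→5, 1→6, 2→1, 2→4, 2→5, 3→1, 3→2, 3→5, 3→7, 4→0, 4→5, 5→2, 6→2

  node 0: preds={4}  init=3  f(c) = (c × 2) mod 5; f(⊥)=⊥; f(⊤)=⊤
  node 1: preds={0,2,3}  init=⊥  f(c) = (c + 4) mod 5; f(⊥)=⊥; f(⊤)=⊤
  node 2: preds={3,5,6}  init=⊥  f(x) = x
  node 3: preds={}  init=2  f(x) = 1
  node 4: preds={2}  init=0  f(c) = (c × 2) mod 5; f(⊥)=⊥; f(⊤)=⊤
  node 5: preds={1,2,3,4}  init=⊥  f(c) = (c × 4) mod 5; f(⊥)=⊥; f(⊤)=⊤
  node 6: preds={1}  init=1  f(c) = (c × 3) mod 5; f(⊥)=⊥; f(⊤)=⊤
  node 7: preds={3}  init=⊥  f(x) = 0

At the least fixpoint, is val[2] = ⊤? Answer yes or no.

yes

Trace (11 dequeues):
  [1] u=0 | in 0 | out ⊤ | prev 3 | push {}
  [2] u=1 | in ⊤ | out ⊤ | prev ⊥ | push {}
  [3] u=2 | in ⊤ | out ⊤ | prev ⊥ | push {1}
  [4] u=3 | in ⊥ | out ⊤ | prev 2 | push {2}
  [5] u=4 | in ⊤ | out ⊤ | prev 0 | push {0}
  [6] u=5 | in ⊤ | out ⊤ | prev ⊥ | push {}
  [7] u=6 | in ⊤ | out ⊤ | prev 1 | push {}
  [8] u=7 | in ⊤ | out 0 | prev ⊥ | push {}
  [9] u=1 | in ⊤ | out ⊤ | ==
  [10] u=2 | in ⊤ | out ⊤ | ==
  [11] u=0 | in ⊤ | out ⊤ | ==

Converged values:
  [0] ⊤
  [1] ⊤
  [2] ⊤
  [3] ⊤
  [4] ⊤
  [5] ⊤
  [6] ⊤
  [7] 0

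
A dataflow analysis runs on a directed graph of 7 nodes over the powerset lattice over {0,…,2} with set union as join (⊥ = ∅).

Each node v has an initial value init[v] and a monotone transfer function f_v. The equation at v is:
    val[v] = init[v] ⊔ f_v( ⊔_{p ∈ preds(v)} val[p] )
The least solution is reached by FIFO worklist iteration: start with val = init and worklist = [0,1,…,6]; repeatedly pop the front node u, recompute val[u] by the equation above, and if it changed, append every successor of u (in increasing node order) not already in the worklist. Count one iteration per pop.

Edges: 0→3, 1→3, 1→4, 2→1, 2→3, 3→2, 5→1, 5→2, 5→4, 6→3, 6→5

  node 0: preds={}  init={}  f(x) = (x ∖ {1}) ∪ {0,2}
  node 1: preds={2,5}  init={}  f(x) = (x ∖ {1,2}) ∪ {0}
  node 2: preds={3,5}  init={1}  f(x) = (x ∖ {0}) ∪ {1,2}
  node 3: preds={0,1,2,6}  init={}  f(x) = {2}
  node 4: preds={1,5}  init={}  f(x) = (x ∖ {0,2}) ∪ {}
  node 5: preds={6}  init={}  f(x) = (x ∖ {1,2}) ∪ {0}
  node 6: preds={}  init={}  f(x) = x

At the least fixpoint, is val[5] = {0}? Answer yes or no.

yes

Trace (10 dequeues):
  [1] u=0 | in {} | out {0,2} | prev {} | push {}
  [2] u=1 | in {1} | out {0} | prev {} | push {}
  [3] u=2 | in {} | out {1,2} | prev {1} | push {1}
  [4] u=3 | in {0,1,2} | out {2} | prev {} | push {2}
  [5] u=4 | in {0} | out {} | ==
  [6] u=5 | in {} | out {0} | prev {} | push {4}
  [7] u=6 | in {} | out {} | ==
  [8] u=1 | in {0,1,2} | out {0} | ==
  [9] u=2 | in {0,2} | out {1,2} | ==
  [10] u=4 | in {0} | out {} | ==

Converged values:
  [0] {0,2}
  [1] {0}
  [2] {1,2}
  [3] {2}
  [4] {}
  [5] {0}
  [6] {}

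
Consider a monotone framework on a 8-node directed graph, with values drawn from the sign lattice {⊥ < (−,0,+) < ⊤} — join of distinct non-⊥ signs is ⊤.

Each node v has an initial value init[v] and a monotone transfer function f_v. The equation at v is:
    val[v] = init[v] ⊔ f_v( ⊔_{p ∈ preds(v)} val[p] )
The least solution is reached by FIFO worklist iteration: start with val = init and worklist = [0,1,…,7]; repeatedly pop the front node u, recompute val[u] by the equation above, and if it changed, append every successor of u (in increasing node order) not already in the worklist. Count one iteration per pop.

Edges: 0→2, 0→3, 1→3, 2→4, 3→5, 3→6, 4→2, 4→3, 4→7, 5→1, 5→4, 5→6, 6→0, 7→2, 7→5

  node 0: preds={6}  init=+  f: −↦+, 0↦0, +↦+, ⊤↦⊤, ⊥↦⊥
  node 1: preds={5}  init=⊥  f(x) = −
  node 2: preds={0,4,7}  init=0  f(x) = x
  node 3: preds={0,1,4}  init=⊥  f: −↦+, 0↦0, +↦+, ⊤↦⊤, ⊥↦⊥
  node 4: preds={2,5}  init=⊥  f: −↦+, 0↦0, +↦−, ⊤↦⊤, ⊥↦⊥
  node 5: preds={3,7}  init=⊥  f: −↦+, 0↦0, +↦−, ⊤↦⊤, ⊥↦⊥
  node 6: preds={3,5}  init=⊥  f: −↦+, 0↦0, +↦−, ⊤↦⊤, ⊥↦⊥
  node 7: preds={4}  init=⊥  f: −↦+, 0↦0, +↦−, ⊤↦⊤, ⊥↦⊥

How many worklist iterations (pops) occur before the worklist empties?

Iteration log — 16 steps:
  step 1. node 0  ⊔preds=⊥  new=+  stable
  step 2. node 1  ⊔preds=⊥  new=−  old=⊥  +wl: 
  step 3. node 2  ⊔preds=+  new=⊤  old=0  +wl: 
  step 4. node 3  ⊔preds=⊤  new=⊤  old=⊥  +wl: 
  step 5. node 4  ⊔preds=⊤  new=⊤  old=⊥  +wl: 2,3
  step 6. node 5  ⊔preds=⊤  new=⊤  old=⊥  +wl: 1,4
  step 7. node 6  ⊔preds=⊤  new=⊤  old=⊥  +wl: 0
  step 8. node 7  ⊔preds=⊤  new=⊤  old=⊥  +wl: 5
  step 9. node 2  ⊔preds=⊤  new=⊤  stable
  step 10. node 3  ⊔preds=⊤  new=⊤  stable
  step 11. node 1  ⊔preds=⊤  new=−  stable
  step 12. node 4  ⊔preds=⊤  new=⊤  stable
  step 13. node 0  ⊔preds=⊤  new=⊤  old=+  +wl: 2,3
  step 14. node 5  ⊔preds=⊤  new=⊤  stable
  step 15. node 2  ⊔preds=⊤  new=⊤  stable
  step 16. node 3  ⊔preds=⊤  new=⊤  stable

Least fixpoint reached:
  node 0: ⊤
  node 1: −
  node 2: ⊤
  node 3: ⊤
  node 4: ⊤
  node 5: ⊤
  node 6: ⊤
  node 7: ⊤

16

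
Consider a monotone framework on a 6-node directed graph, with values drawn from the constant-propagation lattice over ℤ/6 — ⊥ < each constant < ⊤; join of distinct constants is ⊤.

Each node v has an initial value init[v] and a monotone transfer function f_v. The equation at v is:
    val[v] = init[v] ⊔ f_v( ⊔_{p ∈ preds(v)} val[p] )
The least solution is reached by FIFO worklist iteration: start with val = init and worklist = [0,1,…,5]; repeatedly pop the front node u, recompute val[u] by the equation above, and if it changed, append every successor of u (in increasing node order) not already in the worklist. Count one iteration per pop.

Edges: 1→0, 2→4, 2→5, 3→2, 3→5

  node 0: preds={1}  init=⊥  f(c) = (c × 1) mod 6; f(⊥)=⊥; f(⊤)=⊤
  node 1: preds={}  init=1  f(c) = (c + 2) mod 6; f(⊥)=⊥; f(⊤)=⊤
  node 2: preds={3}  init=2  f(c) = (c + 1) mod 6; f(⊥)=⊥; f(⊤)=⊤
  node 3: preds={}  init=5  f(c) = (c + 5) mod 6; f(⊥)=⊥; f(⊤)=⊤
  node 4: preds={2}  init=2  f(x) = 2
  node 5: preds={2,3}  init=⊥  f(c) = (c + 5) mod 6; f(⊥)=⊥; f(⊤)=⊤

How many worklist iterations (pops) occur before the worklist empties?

6

Trace (6 dequeues):
  [1] u=0 | in 1 | out 1 | prev ⊥ | push {}
  [2] u=1 | in ⊥ | out 1 | ==
  [3] u=2 | in 5 | out ⊤ | prev 2 | push {}
  [4] u=3 | in ⊥ | out 5 | ==
  [5] u=4 | in ⊤ | out 2 | ==
  [6] u=5 | in ⊤ | out ⊤ | prev ⊥ | push {}

Converged values:
  [0] 1
  [1] 1
  [2] ⊤
  [3] 5
  [4] 2
  [5] ⊤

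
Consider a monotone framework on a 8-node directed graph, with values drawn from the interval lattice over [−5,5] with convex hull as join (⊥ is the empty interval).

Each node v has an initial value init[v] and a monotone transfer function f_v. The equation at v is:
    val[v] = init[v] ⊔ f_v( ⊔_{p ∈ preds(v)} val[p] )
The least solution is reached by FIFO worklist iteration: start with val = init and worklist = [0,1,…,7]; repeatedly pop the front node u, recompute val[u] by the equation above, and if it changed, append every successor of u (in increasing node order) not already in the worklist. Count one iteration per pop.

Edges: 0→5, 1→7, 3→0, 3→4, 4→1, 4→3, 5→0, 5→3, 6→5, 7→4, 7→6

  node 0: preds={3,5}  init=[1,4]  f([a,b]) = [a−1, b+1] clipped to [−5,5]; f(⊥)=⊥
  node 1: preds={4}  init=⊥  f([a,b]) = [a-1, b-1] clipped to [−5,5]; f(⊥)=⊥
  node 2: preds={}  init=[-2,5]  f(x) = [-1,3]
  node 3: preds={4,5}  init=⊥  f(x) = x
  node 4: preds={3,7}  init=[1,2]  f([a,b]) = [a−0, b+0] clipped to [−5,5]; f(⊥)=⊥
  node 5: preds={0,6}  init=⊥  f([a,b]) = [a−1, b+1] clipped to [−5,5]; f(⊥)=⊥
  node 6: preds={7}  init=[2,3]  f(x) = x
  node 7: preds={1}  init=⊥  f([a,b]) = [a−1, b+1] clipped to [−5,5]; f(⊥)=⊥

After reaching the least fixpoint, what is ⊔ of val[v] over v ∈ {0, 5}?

[-5,5]

Worklist (36 pops):
  #1 pop 0: in=⊥ → [1,4] (no change)
  #2 pop 1: in=[1,2] → [0,1] (was ⊥); enqueue []
  #3 pop 2: in=⊥ → [-2,5] (no change)
  #4 pop 3: in=[1,2] → [1,2] (was ⊥); enqueue [0]
  #5 pop 4: in=[1,2] → [1,2] (no change)
  #6 pop 5: in=[1,4] → [0,5] (was ⊥); enqueue [3]
  #7 pop 6: in=⊥ → [2,3] (no change)
  #8 pop 7: in=[0,1] → [-1,2] (was ⊥); enqueue [4,6]
  #9 pop 0: in=[0,5] → [-1,5] (was [1,4]); enqueue [5]
  #10 pop 3: in=[0,5] → [0,5] (was [1,2]); enqueue [0]
  #11 pop 4: in=[-1,5] → [-1,5] (was [1,2]); enqueue [1,3]
  #12 pop 6: in=[-1,2] → [-1,3] (was [2,3]); enqueue []
  #13 pop 5: in=[-1,5] → [-2,5] (was [0,5]); enqueue []
  #14 pop 0: in=[-2,5] → [-3,5] (was [-1,5]); enqueue [5]
  #15 pop 1: in=[-1,5] → [-2,4] (was [0,1]); enqueue [7]
  #16 pop 3: in=[-2,5] → [-2,5] (was [0,5]); enqueue [0,4]
  #17 pop 5: in=[-3,5] → [-4,5] (was [-2,5]); enqueue [3]
  #18 pop 7: in=[-2,4] → [-3,5] (was [-1,2]); enqueue [6]
  #19 pop 0: in=[-4,5] → [-5,5] (was [-3,5]); enqueue [5]
  #20 pop 4: in=[-3,5] → [-3,5] (was [-1,5]); enqueue [1]
  #21 pop 3: in=[-4,5] → [-4,5] (was [-2,5]); enqueue [0,4]
  #22 pop 6: in=[-3,5] → [-3,5] (was [-1,3]); enqueue []
  #23 pop 5: in=[-5,5] → [-5,5] (was [-4,5]); enqueue [3]
  #24 pop 1: in=[-3,5] → [-4,4] (was [-2,4]); enqueue [7]
  #25 pop 0: in=[-5,5] → [-5,5] (no change)
  #26 pop 4: in=[-4,5] → [-4,5] (was [-3,5]); enqueue [1]
  #27 pop 3: in=[-5,5] → [-5,5] (was [-4,5]); enqueue [0,4]
  #28 pop 7: in=[-4,4] → [-5,5] (was [-3,5]); enqueue [6]
  #29 pop 1: in=[-4,5] → [-5,4] (was [-4,4]); enqueue [7]
  #30 pop 0: in=[-5,5] → [-5,5] (no change)
  #31 pop 4: in=[-5,5] → [-5,5] (was [-4,5]); enqueue [1,3]
  #32 pop 6: in=[-5,5] → [-5,5] (was [-3,5]); enqueue [5]
  #33 pop 7: in=[-5,4] → [-5,5] (no change)
  #34 pop 1: in=[-5,5] → [-5,4] (no change)
  #35 pop 3: in=[-5,5] → [-5,5] (no change)
  #36 pop 5: in=[-5,5] → [-5,5] (no change)

Fixpoint:
  val[0] = [-5,5]
  val[1] = [-5,4]
  val[2] = [-2,5]
  val[3] = [-5,5]
  val[4] = [-5,5]
  val[5] = [-5,5]
  val[6] = [-5,5]
  val[7] = [-5,5]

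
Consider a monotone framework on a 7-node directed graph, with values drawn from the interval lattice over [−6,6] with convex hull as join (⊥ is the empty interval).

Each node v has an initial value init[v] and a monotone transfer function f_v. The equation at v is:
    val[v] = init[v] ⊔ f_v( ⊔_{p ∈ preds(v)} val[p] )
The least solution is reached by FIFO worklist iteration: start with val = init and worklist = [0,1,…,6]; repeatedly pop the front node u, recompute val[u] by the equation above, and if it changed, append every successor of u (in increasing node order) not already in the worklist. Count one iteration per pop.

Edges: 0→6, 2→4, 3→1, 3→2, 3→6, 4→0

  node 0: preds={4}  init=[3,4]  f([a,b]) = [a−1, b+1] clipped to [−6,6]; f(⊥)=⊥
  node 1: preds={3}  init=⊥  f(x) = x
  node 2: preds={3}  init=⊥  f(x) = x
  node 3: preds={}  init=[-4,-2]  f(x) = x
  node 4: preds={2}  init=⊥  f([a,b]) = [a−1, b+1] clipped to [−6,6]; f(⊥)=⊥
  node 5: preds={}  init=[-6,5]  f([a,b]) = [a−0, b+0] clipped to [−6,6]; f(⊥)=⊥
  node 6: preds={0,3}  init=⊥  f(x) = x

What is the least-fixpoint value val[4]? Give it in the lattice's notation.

[-5,-1]

Worklist (9 pops):
  #1 pop 0: in=⊥ → [3,4] (no change)
  #2 pop 1: in=[-4,-2] → [-4,-2] (was ⊥); enqueue []
  #3 pop 2: in=[-4,-2] → [-4,-2] (was ⊥); enqueue []
  #4 pop 3: in=⊥ → [-4,-2] (no change)
  #5 pop 4: in=[-4,-2] → [-5,-1] (was ⊥); enqueue [0]
  #6 pop 5: in=⊥ → [-6,5] (no change)
  #7 pop 6: in=[-4,4] → [-4,4] (was ⊥); enqueue []
  #8 pop 0: in=[-5,-1] → [-6,4] (was [3,4]); enqueue [6]
  #9 pop 6: in=[-6,4] → [-6,4] (was [-4,4]); enqueue []

Fixpoint:
  val[0] = [-6,4]
  val[1] = [-4,-2]
  val[2] = [-4,-2]
  val[3] = [-4,-2]
  val[4] = [-5,-1]
  val[5] = [-6,5]
  val[6] = [-6,4]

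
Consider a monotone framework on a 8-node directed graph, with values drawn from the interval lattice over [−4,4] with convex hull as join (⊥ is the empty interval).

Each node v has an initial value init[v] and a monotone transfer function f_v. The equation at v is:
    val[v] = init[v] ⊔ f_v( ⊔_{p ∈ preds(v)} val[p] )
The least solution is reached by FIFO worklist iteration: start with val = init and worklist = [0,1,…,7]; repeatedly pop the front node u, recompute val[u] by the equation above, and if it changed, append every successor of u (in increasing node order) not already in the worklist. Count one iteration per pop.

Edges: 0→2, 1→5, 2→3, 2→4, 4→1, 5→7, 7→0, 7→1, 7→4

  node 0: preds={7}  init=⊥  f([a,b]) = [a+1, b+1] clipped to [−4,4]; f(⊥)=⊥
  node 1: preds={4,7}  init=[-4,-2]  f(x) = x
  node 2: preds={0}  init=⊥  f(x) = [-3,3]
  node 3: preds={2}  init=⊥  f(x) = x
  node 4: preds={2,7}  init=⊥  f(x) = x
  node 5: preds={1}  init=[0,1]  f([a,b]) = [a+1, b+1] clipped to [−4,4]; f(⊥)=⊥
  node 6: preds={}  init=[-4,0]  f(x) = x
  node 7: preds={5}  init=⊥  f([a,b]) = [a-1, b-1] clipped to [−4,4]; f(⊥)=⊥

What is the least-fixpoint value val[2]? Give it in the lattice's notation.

Worklist (19 pops):
  #1 pop 0: in=⊥ → ⊥ (no change)
  #2 pop 1: in=⊥ → [-4,-2] (no change)
  #3 pop 2: in=⊥ → [-3,3] (was ⊥); enqueue []
  #4 pop 3: in=[-3,3] → [-3,3] (was ⊥); enqueue []
  #5 pop 4: in=[-3,3] → [-3,3] (was ⊥); enqueue [1]
  #6 pop 5: in=[-4,-2] → [-3,1] (was [0,1]); enqueue []
  #7 pop 6: in=⊥ → [-4,0] (no change)
  #8 pop 7: in=[-3,1] → [-4,0] (was ⊥); enqueue [0,4]
  #9 pop 1: in=[-4,3] → [-4,3] (was [-4,-2]); enqueue [5]
  #10 pop 0: in=[-4,0] → [-3,1] (was ⊥); enqueue [2]
  #11 pop 4: in=[-4,3] → [-4,3] (was [-3,3]); enqueue [1]
  #12 pop 5: in=[-4,3] → [-3,4] (was [-3,1]); enqueue [7]
  #13 pop 2: in=[-3,1] → [-3,3] (no change)
  #14 pop 1: in=[-4,3] → [-4,3] (no change)
  #15 pop 7: in=[-3,4] → [-4,3] (was [-4,0]); enqueue [0,1,4]
  #16 pop 0: in=[-4,3] → [-3,4] (was [-3,1]); enqueue [2]
  #17 pop 1: in=[-4,3] → [-4,3] (no change)
  #18 pop 4: in=[-4,3] → [-4,3] (no change)
  #19 pop 2: in=[-3,4] → [-3,3] (no change)

Fixpoint:
  val[0] = [-3,4]
  val[1] = [-4,3]
  val[2] = [-3,3]
  val[3] = [-3,3]
  val[4] = [-4,3]
  val[5] = [-3,4]
  val[6] = [-4,0]
  val[7] = [-4,3]

[-3,3]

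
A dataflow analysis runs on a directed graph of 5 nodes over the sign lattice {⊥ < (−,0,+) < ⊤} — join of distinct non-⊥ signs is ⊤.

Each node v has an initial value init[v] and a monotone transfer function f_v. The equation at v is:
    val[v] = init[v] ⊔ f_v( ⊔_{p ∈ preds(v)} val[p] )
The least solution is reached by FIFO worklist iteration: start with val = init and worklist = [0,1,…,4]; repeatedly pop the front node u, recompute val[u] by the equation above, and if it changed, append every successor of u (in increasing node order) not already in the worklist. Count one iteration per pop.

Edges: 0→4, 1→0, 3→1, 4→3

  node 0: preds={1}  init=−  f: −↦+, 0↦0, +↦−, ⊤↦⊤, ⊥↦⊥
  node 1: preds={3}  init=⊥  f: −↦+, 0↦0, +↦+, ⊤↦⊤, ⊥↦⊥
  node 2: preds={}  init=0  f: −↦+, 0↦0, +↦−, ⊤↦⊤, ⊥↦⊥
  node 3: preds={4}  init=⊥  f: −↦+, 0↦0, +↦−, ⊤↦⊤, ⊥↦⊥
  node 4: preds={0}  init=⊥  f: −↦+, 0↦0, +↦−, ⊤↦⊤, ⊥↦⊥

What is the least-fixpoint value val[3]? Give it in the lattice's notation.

Trace (8 dequeues):
  [1] u=0 | in ⊥ | out − | ==
  [2] u=1 | in ⊥ | out ⊥ | ==
  [3] u=2 | in ⊥ | out 0 | ==
  [4] u=3 | in ⊥ | out ⊥ | ==
  [5] u=4 | in − | out + | prev ⊥ | push {3}
  [6] u=3 | in + | out − | prev ⊥ | push {1}
  [7] u=1 | in − | out + | prev ⊥ | push {0}
  [8] u=0 | in + | out − | ==

Converged values:
  [0] −
  [1] +
  [2] 0
  [3] −
  [4] +

−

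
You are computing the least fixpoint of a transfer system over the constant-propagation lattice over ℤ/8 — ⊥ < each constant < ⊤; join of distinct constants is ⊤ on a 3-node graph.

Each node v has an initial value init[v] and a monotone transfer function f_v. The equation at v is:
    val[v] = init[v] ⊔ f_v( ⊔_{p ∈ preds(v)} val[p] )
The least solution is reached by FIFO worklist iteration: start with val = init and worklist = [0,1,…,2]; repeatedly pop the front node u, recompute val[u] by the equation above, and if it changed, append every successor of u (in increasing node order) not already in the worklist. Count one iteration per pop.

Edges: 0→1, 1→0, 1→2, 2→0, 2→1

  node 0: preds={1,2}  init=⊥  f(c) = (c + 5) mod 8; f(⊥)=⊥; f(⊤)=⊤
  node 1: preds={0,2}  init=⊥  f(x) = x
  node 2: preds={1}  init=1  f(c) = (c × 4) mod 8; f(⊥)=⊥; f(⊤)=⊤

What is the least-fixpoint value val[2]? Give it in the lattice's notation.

Trace (5 dequeues):
  [1] u=0 | in 1 | out 6 | prev ⊥ | push {}
  [2] u=1 | in ⊤ | out ⊤ | prev ⊥ | push {0}
  [3] u=2 | in ⊤ | out ⊤ | prev 1 | push {1}
  [4] u=0 | in ⊤ | out ⊤ | prev 6 | push {}
  [5] u=1 | in ⊤ | out ⊤ | ==

Converged values:
  [0] ⊤
  [1] ⊤
  [2] ⊤

⊤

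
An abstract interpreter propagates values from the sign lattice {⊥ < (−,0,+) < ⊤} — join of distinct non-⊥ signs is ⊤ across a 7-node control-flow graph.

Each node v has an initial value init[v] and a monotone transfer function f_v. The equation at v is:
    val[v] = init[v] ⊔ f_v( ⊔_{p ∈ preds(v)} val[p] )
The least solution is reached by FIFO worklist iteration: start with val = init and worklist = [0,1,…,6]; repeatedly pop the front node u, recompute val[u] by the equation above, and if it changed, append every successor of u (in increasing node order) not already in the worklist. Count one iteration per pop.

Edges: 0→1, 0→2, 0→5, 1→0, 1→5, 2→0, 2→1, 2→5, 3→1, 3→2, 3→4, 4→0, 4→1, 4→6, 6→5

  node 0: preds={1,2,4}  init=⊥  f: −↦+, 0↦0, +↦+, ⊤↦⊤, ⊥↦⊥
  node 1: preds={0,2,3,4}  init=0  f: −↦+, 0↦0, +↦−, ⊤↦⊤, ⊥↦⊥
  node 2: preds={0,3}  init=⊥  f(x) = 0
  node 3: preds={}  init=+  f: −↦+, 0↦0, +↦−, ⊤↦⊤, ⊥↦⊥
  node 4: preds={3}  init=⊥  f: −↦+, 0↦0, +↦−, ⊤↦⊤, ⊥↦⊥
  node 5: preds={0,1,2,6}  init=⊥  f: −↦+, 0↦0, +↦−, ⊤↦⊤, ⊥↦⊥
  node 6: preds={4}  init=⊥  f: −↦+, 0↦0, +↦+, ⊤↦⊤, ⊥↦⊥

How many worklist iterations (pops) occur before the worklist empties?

11

Trace (11 dequeues):
  [1] u=0 | in 0 | out 0 | prev ⊥ | push {}
  [2] u=1 | in ⊤ | out ⊤ | prev 0 | push {0}
  [3] u=2 | in ⊤ | out 0 | prev ⊥ | push {1}
  [4] u=3 | in ⊥ | out + | ==
  [5] u=4 | in + | out − | prev ⊥ | push {}
  [6] u=5 | in ⊤ | out ⊤ | prev ⊥ | push {}
  [7] u=6 | in − | out + | prev ⊥ | push {5}
  [8] u=0 | in ⊤ | out ⊤ | prev 0 | push {2}
  [9] u=1 | in ⊤ | out ⊤ | ==
  [10] u=5 | in ⊤ | out ⊤ | ==
  [11] u=2 | in ⊤ | out 0 | ==

Converged values:
  [0] ⊤
  [1] ⊤
  [2] 0
  [3] +
  [4] −
  [5] ⊤
  [6] +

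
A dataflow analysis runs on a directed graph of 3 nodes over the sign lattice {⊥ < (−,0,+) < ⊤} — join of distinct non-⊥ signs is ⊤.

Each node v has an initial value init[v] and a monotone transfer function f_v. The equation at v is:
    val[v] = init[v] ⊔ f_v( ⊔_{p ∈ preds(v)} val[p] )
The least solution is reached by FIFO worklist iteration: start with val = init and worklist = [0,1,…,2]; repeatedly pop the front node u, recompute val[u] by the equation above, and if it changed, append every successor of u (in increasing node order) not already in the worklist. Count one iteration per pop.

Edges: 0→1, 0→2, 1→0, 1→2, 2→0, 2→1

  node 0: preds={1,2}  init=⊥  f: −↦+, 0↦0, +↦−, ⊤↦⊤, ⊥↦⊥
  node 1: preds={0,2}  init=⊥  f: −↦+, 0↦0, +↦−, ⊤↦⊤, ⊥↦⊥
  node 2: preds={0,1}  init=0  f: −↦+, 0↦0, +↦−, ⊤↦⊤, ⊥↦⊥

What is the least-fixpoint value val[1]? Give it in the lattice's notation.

0

Trace (4 dequeues):
  [1] u=0 | in 0 | out 0 | prev ⊥ | push {}
  [2] u=1 | in 0 | out 0 | prev ⊥ | push {0}
  [3] u=2 | in 0 | out 0 | ==
  [4] u=0 | in 0 | out 0 | ==

Converged values:
  [0] 0
  [1] 0
  [2] 0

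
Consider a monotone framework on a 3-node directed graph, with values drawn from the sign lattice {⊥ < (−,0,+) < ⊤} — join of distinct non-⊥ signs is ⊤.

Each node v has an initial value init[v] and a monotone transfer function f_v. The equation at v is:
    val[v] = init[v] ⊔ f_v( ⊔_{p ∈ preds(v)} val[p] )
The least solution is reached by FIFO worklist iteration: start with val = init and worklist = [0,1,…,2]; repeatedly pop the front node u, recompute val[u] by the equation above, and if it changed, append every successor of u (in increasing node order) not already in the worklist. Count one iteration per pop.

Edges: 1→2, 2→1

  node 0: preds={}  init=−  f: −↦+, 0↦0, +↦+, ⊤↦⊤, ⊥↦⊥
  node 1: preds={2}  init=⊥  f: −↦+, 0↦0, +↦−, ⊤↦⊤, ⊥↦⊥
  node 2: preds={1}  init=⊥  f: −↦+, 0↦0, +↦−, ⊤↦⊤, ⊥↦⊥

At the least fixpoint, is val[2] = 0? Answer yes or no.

Trace (3 dequeues):
  [1] u=0 | in ⊥ | out − | ==
  [2] u=1 | in ⊥ | out ⊥ | ==
  [3] u=2 | in ⊥ | out ⊥ | ==

Converged values:
  [0] −
  [1] ⊥
  [2] ⊥

no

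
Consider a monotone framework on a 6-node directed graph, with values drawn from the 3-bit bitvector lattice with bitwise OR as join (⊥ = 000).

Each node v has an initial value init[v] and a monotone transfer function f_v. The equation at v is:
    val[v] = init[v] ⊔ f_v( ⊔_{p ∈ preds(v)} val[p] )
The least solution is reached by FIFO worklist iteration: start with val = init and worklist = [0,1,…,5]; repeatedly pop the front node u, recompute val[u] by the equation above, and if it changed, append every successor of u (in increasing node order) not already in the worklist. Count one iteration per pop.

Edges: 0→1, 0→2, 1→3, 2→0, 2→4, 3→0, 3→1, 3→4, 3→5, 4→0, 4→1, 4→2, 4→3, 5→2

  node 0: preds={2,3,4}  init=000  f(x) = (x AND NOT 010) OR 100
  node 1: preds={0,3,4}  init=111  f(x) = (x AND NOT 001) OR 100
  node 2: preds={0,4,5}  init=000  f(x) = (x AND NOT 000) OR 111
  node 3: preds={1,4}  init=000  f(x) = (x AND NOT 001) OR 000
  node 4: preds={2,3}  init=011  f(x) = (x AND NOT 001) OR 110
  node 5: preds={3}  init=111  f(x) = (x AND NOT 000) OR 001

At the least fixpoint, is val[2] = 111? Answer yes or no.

yes

Trace (10 dequeues):
  [1] u=0 | in 011 | out 101 | prev 000 | push {}
  [2] u=1 | in 111 | out 111 | ==
  [3] u=2 | in 111 | out 111 | prev 000 | push {0}
  [4] u=3 | in 111 | out 110 | prev 000 | push {1}
  [5] u=4 | in 111 | out 111 | prev 011 | push {2,3}
  [6] u=5 | in 110 | out 111 | ==
  [7] u=0 | in 111 | out 101 | ==
  [8] u=1 | in 111 | out 111 | ==
  [9] u=2 | in 111 | out 111 | ==
  [10] u=3 | in 111 | out 110 | ==

Converged values:
  [0] 101
  [1] 111
  [2] 111
  [3] 110
  [4] 111
  [5] 111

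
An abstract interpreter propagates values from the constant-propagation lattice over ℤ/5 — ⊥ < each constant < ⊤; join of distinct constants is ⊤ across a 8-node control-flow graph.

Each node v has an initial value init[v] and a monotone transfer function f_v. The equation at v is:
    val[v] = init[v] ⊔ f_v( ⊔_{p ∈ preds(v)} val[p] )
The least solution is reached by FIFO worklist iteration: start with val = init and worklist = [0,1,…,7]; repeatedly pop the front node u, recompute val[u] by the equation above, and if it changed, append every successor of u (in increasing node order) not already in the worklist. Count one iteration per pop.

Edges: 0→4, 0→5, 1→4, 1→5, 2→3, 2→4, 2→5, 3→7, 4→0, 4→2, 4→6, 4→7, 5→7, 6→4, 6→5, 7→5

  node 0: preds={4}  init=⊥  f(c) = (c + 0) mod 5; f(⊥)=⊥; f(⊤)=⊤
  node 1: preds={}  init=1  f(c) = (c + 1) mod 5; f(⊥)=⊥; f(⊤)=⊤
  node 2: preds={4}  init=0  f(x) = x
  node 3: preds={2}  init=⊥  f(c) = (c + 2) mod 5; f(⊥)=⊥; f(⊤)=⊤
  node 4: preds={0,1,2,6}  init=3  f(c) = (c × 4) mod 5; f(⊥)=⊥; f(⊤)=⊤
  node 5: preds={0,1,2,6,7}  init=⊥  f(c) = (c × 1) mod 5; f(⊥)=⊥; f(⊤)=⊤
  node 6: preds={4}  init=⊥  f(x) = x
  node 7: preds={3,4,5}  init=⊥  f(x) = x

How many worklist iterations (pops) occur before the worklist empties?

12

Iteration log — 12 steps:
  step 1. node 0  ⊔preds=3  new=3  old=⊥  +wl: 
  step 2. node 1  ⊔preds=⊥  new=1  stable
  step 3. node 2  ⊔preds=3  new=⊤  old=0  +wl: 
  step 4. node 3  ⊔preds=⊤  new=⊤  old=⊥  +wl: 
  step 5. node 4  ⊔preds=⊤  new=⊤  old=3  +wl: 0,2
  step 6. node 5  ⊔preds=⊤  new=⊤  old=⊥  +wl: 
  step 7. node 6  ⊔preds=⊤  new=⊤  old=⊥  +wl: 4,5
  step 8. node 7  ⊔preds=⊤  new=⊤  old=⊥  +wl: 
  step 9. node 0  ⊔preds=⊤  new=⊤  old=3  +wl: 
  step 10. node 2  ⊔preds=⊤  new=⊤  stable
  step 11. node 4  ⊔preds=⊤  new=⊤  stable
  step 12. node 5  ⊔preds=⊤  new=⊤  stable

Least fixpoint reached:
  node 0: ⊤
  node 1: 1
  node 2: ⊤
  node 3: ⊤
  node 4: ⊤
  node 5: ⊤
  node 6: ⊤
  node 7: ⊤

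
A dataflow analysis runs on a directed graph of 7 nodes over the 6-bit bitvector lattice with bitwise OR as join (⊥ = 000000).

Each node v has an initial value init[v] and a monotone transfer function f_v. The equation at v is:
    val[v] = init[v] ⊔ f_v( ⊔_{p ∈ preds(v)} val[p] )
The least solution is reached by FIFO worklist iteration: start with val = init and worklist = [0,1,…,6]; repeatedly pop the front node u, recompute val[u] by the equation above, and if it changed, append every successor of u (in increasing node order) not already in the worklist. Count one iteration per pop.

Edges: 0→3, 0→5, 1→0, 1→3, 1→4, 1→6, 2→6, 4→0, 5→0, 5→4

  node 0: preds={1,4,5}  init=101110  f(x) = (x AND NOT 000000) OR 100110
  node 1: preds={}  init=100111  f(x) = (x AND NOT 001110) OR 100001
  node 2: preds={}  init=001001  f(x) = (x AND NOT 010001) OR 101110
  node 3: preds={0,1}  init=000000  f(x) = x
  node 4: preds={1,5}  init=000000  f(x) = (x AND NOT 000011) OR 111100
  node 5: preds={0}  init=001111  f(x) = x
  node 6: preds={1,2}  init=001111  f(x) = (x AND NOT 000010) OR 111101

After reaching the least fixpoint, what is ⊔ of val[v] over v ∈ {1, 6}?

111111

Trace (13 dequeues):
  [1] u=0 | in 101111 | out 101111 | prev 101110 | push {}
  [2] u=1 | in 000000 | out 100111 | ==
  [3] u=2 | in 000000 | out 101111 | prev 001001 | push {}
  [4] u=3 | in 101111 | out 101111 | prev 000000 | push {}
  [5] u=4 | in 101111 | out 111100 | prev 000000 | push {0}
  [6] u=5 | in 101111 | out 101111 | prev 001111 | push {4}
  [7] u=6 | in 101111 | out 111111 | prev 001111 | push {}
  [8] u=0 | in 111111 | out 111111 | prev 101111 | push {3,5}
  [9] u=4 | in 101111 | out 111100 | ==
  [10] u=3 | in 111111 | out 111111 | prev 101111 | push {}
  [11] u=5 | in 111111 | out 111111 | prev 101111 | push {0,4}
  [12] u=0 | in 111111 | out 111111 | ==
  [13] u=4 | in 111111 | out 111100 | ==

Converged values:
  [0] 111111
  [1] 100111
  [2] 101111
  [3] 111111
  [4] 111100
  [5] 111111
  [6] 111111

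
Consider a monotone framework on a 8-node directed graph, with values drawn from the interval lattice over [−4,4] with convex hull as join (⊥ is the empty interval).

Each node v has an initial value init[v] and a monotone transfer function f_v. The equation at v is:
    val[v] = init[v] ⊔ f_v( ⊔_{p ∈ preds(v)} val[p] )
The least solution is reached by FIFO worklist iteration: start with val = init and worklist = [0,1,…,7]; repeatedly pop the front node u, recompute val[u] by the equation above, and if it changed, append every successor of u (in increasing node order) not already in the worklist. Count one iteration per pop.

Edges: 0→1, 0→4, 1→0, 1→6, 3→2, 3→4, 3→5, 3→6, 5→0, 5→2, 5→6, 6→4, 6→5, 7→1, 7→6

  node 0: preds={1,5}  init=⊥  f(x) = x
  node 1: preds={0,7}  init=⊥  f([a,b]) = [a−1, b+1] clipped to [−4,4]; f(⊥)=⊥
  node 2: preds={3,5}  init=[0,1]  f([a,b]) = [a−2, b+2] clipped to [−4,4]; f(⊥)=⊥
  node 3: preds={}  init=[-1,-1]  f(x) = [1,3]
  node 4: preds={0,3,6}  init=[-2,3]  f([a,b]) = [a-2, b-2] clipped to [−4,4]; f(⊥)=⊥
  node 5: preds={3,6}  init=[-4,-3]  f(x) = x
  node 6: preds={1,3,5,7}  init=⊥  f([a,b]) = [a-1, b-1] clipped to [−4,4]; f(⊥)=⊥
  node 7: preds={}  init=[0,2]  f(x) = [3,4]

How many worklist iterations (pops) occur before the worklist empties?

18

Iteration log — 18 steps:
  step 1. node 0  ⊔preds=[-4,-3]  new=[-4,-3]  old=⊥  +wl: 
  step 2. node 1  ⊔preds=[-4,2]  new=[-4,3]  old=⊥  +wl: 0
  step 3. node 2  ⊔preds=[-4,-1]  new=[-4,1]  old=[0,1]  +wl: 
  step 4. node 3  ⊔preds=⊥  new=[-1,3]  old=[-1,-1]  +wl: 2
  step 5. node 4  ⊔preds=[-4,3]  new=[-4,3]  old=[-2,3]  +wl: 
  step 6. node 5  ⊔preds=[-1,3]  new=[-4,3]  old=[-4,-3]  +wl: 
  step 7. node 6  ⊔preds=[-4,3]  new=[-4,2]  old=⊥  +wl: 4,5
  step 8. node 7  ⊔preds=⊥  new=[0,4]  old=[0,2]  +wl: 1,6
  step 9. node 0  ⊔preds=[-4,3]  new=[-4,3]  old=[-4,-3]  +wl: 
  step 10. node 2  ⊔preds=[-4,3]  new=[-4,4]  old=[-4,1]  +wl: 
  step 11. node 4  ⊔preds=[-4,3]  new=[-4,3]  stable
  step 12. node 5  ⊔preds=[-4,3]  new=[-4,3]  stable
  step 13. node 1  ⊔preds=[-4,4]  new=[-4,4]  old=[-4,3]  +wl: 0
  step 14. node 6  ⊔preds=[-4,4]  new=[-4,3]  old=[-4,2]  +wl: 4,5
  step 15. node 0  ⊔preds=[-4,4]  new=[-4,4]  old=[-4,3]  +wl: 1
  step 16. node 4  ⊔preds=[-4,4]  new=[-4,3]  stable
  step 17. node 5  ⊔preds=[-4,3]  new=[-4,3]  stable
  step 18. node 1  ⊔preds=[-4,4]  new=[-4,4]  stable

Least fixpoint reached:
  node 0: [-4,4]
  node 1: [-4,4]
  node 2: [-4,4]
  node 3: [-1,3]
  node 4: [-4,3]
  node 5: [-4,3]
  node 6: [-4,3]
  node 7: [0,4]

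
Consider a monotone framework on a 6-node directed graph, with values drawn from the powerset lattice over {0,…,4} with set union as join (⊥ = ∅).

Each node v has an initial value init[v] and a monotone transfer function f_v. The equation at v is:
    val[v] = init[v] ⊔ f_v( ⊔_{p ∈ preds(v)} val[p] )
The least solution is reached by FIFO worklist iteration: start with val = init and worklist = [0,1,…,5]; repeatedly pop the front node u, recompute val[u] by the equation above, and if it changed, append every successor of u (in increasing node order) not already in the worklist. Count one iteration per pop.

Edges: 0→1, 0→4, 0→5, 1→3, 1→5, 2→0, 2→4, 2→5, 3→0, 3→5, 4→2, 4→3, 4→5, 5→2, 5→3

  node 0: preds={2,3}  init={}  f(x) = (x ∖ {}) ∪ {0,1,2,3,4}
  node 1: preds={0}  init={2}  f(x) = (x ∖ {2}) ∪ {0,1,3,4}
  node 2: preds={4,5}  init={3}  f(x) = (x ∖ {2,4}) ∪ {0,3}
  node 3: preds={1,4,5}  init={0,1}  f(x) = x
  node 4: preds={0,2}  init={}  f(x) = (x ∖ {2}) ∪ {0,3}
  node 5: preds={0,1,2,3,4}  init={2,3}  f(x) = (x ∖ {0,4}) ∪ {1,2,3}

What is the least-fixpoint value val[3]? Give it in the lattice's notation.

{0,1,2,3,4}

Iteration log — 12 steps:
  step 1. node 0  ⊔preds={0,1,3}  new={0,1,2,3,4}  old={}  +wl: 
  step 2. node 1  ⊔preds={0,1,2,3,4}  new={0,1,2,3,4}  old={2}  +wl: 
  step 3. node 2  ⊔preds={2,3}  new={0,3}  old={3}  +wl: 0
  step 4. node 3  ⊔preds={0,1,2,3,4}  new={0,1,2,3,4}  old={0,1}  +wl: 
  step 5. node 4  ⊔preds={0,1,2,3,4}  new={0,1,3,4}  old={}  +wl: 2,3
  step 6. node 5  ⊔preds={0,1,2,3,4}  new={1,2,3}  old={2,3}  +wl: 
  step 7. node 0  ⊔preds={0,1,2,3,4}  new={0,1,2,3,4}  stable
  step 8. node 2  ⊔preds={0,1,2,3,4}  new={0,1,3}  old={0,3}  +wl: 0,4,5
  step 9. node 3  ⊔preds={0,1,2,3,4}  new={0,1,2,3,4}  stable
  step 10. node 0  ⊔preds={0,1,2,3,4}  new={0,1,2,3,4}  stable
  step 11. node 4  ⊔preds={0,1,2,3,4}  new={0,1,3,4}  stable
  step 12. node 5  ⊔preds={0,1,2,3,4}  new={1,2,3}  stable

Least fixpoint reached:
  node 0: {0,1,2,3,4}
  node 1: {0,1,2,3,4}
  node 2: {0,1,3}
  node 3: {0,1,2,3,4}
  node 4: {0,1,3,4}
  node 5: {1,2,3}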